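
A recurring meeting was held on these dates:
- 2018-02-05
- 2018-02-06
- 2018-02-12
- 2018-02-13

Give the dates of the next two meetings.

2018-02-19, 2018-02-20

Every event lands on a Monday or Tuesday (gaps cycle 1, 6, 1).
So the schedule is: every Monday and Tuesday.
Next Monday: 2018-02-19.
The following Tuesday is 2018-02-20.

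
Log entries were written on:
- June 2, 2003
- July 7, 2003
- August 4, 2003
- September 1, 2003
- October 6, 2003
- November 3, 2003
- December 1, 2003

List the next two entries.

All dates are Mondays, 35, 28, 28, 35, 28, 28 days apart.
Specifically, the 1st Monday of each month.
1st Monday of January 2004: January 5, 2004.
1st Monday of February 2004: February 2, 2004.

January 5, 2004; February 2, 2004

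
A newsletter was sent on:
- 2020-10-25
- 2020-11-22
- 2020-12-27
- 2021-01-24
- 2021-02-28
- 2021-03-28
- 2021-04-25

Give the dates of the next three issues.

2021-05-23, 2021-06-27, 2021-07-25

All dates are Sundays, 28, 35, 28, 35, 28, 28 days apart.
Specifically, the 4th Sunday of each month.
4th Sunday of May 2021: 2021-05-23.
June 2021 — 4th Sunday is 2021-06-27.
4th Sunday of July 2021: 2021-07-25.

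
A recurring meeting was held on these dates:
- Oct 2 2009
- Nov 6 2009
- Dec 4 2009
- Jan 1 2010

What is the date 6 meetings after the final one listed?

These are Fridays at 28- or 35-day spacing (35, 28, 28).
The pattern: 1st Friday of the month.
February 2010 — 1st Friday is Feb 5 2010.
March 2010 — 1st Friday is Mar 5 2010.
1st Friday of April 2010: Apr 2 2010.
May 2010 — 1st Friday is May 7 2010.
1st Friday of June 2010: Jun 4 2010.
July 2010 — 1st Friday is Jul 2 2010.

Jul 2 2010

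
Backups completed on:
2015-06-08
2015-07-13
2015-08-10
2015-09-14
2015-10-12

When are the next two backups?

Gaps: 35, 28, 35, 28 days — a mix of 28 and 35. Every date is a Monday.
Each is the 2nd Monday of its month.
2nd Monday of November 2015: 2015-11-09.
2nd Monday of December 2015: 2015-12-14.

2015-11-09, 2015-12-14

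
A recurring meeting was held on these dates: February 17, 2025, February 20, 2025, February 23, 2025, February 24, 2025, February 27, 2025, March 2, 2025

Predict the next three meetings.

March 3, 2025; March 6, 2025; March 9, 2025

The gap pattern 3, 3, 1, 3, 3 repeats every 3 events.
These are the Mondays, Thursdays and Sundays of each week.
The following Monday is March 3, 2025.
The following Thursday is March 6, 2025.
Next Sunday: March 9, 2025.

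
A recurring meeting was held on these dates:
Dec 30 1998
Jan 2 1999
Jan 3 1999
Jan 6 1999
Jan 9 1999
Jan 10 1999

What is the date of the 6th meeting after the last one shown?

Jan 24 1999

The gap pattern 3, 1, 3, 3, 1 repeats every 3 events.
These are the Wednesdays, Saturdays and Sundays of each week.
The following Wednesday is Jan 13 1999.
The following Saturday is Jan 16 1999.
The following Sunday is Jan 17 1999.
Next Wednesday: Jan 20 1999.
Next Saturday: Jan 23 1999.
The following Sunday is Jan 24 1999.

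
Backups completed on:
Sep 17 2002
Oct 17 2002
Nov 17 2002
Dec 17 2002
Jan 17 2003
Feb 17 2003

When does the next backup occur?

The day-of-month is always 17 (30, 31, 30, 31, 31 days between events).
So this recurs on the 17th of each month.
March 2003: Mar 17 2003.

Mar 17 2003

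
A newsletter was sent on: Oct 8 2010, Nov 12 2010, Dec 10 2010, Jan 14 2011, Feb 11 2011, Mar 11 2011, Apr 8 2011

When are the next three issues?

These are Fridays at 28- or 35-day spacing (35, 28, 35, 28, 28, 28).
The pattern: 2nd Friday of the month.
2nd Friday of May 2011: May 13 2011.
2nd Friday of June 2011: Jun 10 2011.
2nd Friday of July 2011: Jul 8 2011.

May 13 2011, Jun 10 2011, Jul 8 2011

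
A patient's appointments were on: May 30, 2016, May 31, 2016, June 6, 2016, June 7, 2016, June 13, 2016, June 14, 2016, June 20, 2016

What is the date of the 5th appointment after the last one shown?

Gaps: 1, 6, 1, 6, 1, 6 days — not constant, but cyclic with period 2.
The events fall on every Monday and Tuesday.
The following Tuesday is June 21, 2016.
The following Monday is June 27, 2016.
The following Tuesday is June 28, 2016.
The following Monday is July 4, 2016.
Next Tuesday: July 5, 2016.

July 5, 2016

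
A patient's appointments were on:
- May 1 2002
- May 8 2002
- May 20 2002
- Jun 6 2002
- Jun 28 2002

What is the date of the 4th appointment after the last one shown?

Nov 13 2002

The spacing grows by 5 each time: 7, 12, 17, 22 days.
Next gap: 27 days. Jun 28 2002 + 27 days = Jul 25 2002.
Next gap: 32 days. Jul 25 2002 + 32 days = Aug 26 2002.
Next gap: 37 days. Aug 26 2002 + 37 days = Oct 2 2002.
Next gap: 42 days. Oct 2 2002 + 42 days = Nov 13 2002.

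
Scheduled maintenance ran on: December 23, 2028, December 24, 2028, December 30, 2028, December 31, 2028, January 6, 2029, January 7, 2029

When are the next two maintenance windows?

The gap pattern 1, 6, 1, 6, 1 repeats every 2 events.
These are the Saturdays and Sundays of each week.
The following Saturday is January 13, 2029.
Next Sunday: January 14, 2029.

January 13, 2029; January 14, 2029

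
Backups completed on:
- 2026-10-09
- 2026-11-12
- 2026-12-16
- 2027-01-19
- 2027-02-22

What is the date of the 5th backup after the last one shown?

Gaps between consecutive events: 34, 34, 34, 34 days — a constant 34-day interval.
2027-02-22 + 34 days = 2027-03-28.
2027-03-28 + 34 days = 2027-05-01.
2027-05-01 + 34 days = 2027-06-04.
2027-06-04 + 34 days = 2027-07-08.
2027-07-08 + 34 days = 2027-08-11.

2027-08-11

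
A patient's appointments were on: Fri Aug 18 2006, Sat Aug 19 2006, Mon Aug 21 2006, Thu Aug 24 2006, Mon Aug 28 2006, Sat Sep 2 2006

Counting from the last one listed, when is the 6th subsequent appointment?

Gaps: 1, 2, 3, 4, 5 days — each gap is 1 larger than the previous one.
Next gap: 6 days. Sat Sep 2 2006 + 6 days = Fri Sep 8 2006.
Next gap: 7 days. Fri Sep 8 2006 + 7 days = Fri Sep 15 2006.
Next gap: 8 days. Fri Sep 15 2006 + 8 days = Sat Sep 23 2006.
Next gap: 9 days. Sat Sep 23 2006 + 9 days = Mon Oct 2 2006.
Next gap: 10 days. Mon Oct 2 2006 + 10 days = Thu Oct 12 2006.
Next gap: 11 days. Thu Oct 12 2006 + 11 days = Mon Oct 23 2006.

Mon Oct 23 2006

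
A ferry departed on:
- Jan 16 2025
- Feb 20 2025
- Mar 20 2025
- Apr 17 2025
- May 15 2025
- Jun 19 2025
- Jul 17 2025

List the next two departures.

All dates are Thursdays, 35, 28, 28, 28, 35, 28 days apart.
Specifically, the 3rd Thursday of each month.
August 2025 — 3rd Thursday is Aug 21 2025.
September 2025 — 3rd Thursday is Sep 18 2025.

Aug 21 2025, Sep 18 2025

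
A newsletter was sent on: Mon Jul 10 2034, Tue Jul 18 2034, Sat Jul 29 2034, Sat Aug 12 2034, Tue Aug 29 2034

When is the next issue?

Mon Sep 18 2034

Intervals are 8, 11, 14, 17 days — an arithmetic progression with common difference 3.
Next gap: 20 days. Tue Aug 29 2034 + 20 days = Mon Sep 18 2034.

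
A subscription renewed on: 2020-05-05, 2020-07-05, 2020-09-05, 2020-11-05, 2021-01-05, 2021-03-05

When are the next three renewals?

Gaps: 61, 62, 61, 61, 59 days — not constant. Every event is on the 5th of the month.
Pattern: the 5th of every 2 months.
May 2021: 2021-05-05.
Next: July 2021 → 2021-07-05.
September 2021: 2021-09-05.

2021-05-05, 2021-07-05, 2021-09-05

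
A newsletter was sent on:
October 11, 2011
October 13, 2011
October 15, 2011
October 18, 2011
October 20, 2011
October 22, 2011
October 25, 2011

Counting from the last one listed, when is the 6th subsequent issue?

The gap pattern 2, 2, 3, 2, 2, 3 repeats every 3 events.
These are the Tuesdays, Thursdays and Saturdays of each week.
Next Thursday: October 27, 2011.
Next Saturday: October 29, 2011.
Next Tuesday: November 1, 2011.
The following Thursday is November 3, 2011.
Next Saturday: November 5, 2011.
Next Tuesday: November 8, 2011.

November 8, 2011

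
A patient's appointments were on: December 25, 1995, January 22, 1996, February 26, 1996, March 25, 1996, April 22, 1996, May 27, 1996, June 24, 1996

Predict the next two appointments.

Gaps: 28, 35, 28, 28, 35, 28 days — a mix of 28 and 35. Every date is a Monday.
Each is the 4th Monday of its month.
4th Monday of July 1996: July 22, 1996.
4th Monday of August 1996: August 26, 1996.

July 22, 1996; August 26, 1996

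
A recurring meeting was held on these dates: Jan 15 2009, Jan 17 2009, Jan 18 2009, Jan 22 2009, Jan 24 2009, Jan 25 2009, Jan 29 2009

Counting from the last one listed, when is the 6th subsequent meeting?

Every event lands on a Thursday or Saturday or Sunday (gaps cycle 2, 1, 4, 2, 1, 4).
So the schedule is: every Thursday, Saturday and Sunday.
Next Saturday: Jan 31 2009.
Next Sunday: Feb 1 2009.
Next Thursday: Feb 5 2009.
Next Saturday: Feb 7 2009.
Next Sunday: Feb 8 2009.
Next Thursday: Feb 12 2009.

Feb 12 2009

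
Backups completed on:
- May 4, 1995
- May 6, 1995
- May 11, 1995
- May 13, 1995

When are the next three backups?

The gap pattern 2, 5, 2 repeats every 2 events.
These are the Thursdays and Saturdays of each week.
The following Thursday is May 18, 1995.
Next Saturday: May 20, 1995.
Next Thursday: May 25, 1995.

May 18, 1995; May 20, 1995; May 25, 1995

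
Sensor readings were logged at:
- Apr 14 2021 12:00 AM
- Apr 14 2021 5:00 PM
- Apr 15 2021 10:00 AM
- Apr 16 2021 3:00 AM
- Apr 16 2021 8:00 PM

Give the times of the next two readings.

Gaps: 17, 17, 17, 17 hours — each event is 17 hours after the previous one.
Apr 16 2021 8:00 PM + 17 h = Apr 17 2021 1:00 PM.
Apr 17 2021 1:00 PM + 17 h = Apr 18 2021 6:00 AM.

Apr 17 2021 1:00 PM, Apr 18 2021 6:00 AM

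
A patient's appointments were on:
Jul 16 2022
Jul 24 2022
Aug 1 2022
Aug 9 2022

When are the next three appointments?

Every event comes 8 days after the last (8, 8, 8).
Aug 9 2022 + 8 days = Aug 17 2022.
Aug 17 2022 + 8 days = Aug 25 2022.
Aug 25 2022 + 8 days = Sep 2 2022.

Aug 17 2022, Aug 25 2022, Sep 2 2022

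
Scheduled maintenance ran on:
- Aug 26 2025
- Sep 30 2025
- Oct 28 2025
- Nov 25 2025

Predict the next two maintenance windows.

These are Tuesdays with 35, 28, 28-day gaps.
Each is the final Tuesday of its month — Sep 30 2025 is past the 28th, so '4th Tuesday' doesn't fit.
December 2025 ends with Tuesday Dec 30 2025.
Last Tuesday of January 2026: Jan 27 2026.

Dec 30 2025, Jan 27 2026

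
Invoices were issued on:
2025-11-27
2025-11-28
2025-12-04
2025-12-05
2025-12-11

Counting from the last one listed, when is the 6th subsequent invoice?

Every event lands on a Thursday or Friday (gaps cycle 1, 6, 1, 6).
So the schedule is: every Thursday and Friday.
The following Friday is 2025-12-12.
Next Thursday: 2025-12-18.
The following Friday is 2025-12-19.
Next Thursday: 2025-12-25.
Next Friday: 2025-12-26.
Next Thursday: 2026-01-01.

2026-01-01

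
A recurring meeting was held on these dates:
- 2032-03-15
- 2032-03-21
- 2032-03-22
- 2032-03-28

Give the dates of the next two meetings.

2032-03-29, 2032-04-04

Every event lands on a Monday or Sunday (gaps cycle 6, 1, 6).
So the schedule is: every Monday and Sunday.
The following Monday is 2032-03-29.
Next Sunday: 2032-04-04.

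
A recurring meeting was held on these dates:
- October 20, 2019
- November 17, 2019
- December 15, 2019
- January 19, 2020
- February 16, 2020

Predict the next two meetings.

March 15, 2020; April 19, 2020

Gaps: 28, 28, 35, 28 days — a mix of 28 and 35. Every date is a Sunday.
Each is the 3rd Sunday of its month.
March 2020 — 3rd Sunday is March 15, 2020.
3rd Sunday of April 2020: April 19, 2020.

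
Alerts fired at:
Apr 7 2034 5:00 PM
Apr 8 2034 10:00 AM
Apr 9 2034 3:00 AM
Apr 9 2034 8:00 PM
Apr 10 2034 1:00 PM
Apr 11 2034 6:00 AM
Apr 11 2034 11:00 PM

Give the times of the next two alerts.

Spacing: 17, 17, 17, 17, 17, 17 h — constant 17 h.
Apr 11 2034 11:00 PM + 17 h = Apr 12 2034 4:00 PM.
Apr 12 2034 4:00 PM + 17 h = Apr 13 2034 9:00 AM.

Apr 12 2034 4:00 PM, Apr 13 2034 9:00 AM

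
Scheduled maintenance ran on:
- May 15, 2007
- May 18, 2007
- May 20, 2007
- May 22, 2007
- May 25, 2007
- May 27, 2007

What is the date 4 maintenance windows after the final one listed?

Every event lands on a Tuesday or Friday or Sunday (gaps cycle 3, 2, 2, 3, 2).
So the schedule is: every Tuesday, Friday and Sunday.
Next Tuesday: May 29, 2007.
Next Friday: June 1, 2007.
Next Sunday: June 3, 2007.
Next Tuesday: June 5, 2007.

June 5, 2007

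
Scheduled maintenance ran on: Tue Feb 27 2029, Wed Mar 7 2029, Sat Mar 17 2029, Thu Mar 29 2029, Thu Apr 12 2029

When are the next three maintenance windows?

Sat Apr 28 2029, Wed May 16 2029, Tue Jun 5 2029

Gaps: 8, 10, 12, 14 days — each gap is 2 larger than the previous one.
Next gap: 16 days. Thu Apr 12 2029 + 16 days = Sat Apr 28 2029.
Next gap: 18 days. Sat Apr 28 2029 + 18 days = Wed May 16 2029.
Next gap: 20 days. Wed May 16 2029 + 20 days = Tue Jun 5 2029.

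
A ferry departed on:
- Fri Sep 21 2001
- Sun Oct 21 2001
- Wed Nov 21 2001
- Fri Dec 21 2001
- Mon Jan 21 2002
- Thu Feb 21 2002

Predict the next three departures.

Gaps: 30, 31, 30, 31, 31 days — not constant. Every event is on the 21st of the month.
Pattern: the 21st of each month.
Next: March 2002 → Thu Mar 21 2002.
April 2002: Sun Apr 21 2002.
May 2002: Tue May 21 2002.

Thu Mar 21 2002, Sun Apr 21 2002, Tue May 21 2002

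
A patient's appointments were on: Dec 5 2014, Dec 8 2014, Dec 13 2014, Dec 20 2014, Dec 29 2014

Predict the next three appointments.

The spacing grows by 2 each time: 3, 5, 7, 9 days.
Next gap: 11 days. Dec 29 2014 + 11 days = Jan 9 2015.
Next gap: 13 days. Jan 9 2015 + 13 days = Jan 22 2015.
Next gap: 15 days. Jan 22 2015 + 15 days = Feb 6 2015.

Jan 9 2015, Jan 22 2015, Feb 6 2015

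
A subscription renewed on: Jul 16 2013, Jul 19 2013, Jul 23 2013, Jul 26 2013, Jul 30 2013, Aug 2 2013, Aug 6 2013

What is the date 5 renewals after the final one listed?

Every event lands on a Tuesday or Friday (gaps cycle 3, 4, 3, 4, 3, 4).
So the schedule is: every Tuesday and Friday.
Next Friday: Aug 9 2013.
The following Tuesday is Aug 13 2013.
The following Friday is Aug 16 2013.
The following Tuesday is Aug 20 2013.
Next Friday: Aug 23 2013.

Aug 23 2013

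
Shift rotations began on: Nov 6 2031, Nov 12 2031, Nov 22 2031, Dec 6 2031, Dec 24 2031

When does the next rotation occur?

The spacing grows by 4 each time: 6, 10, 14, 18 days.
Next gap: 22 days. Dec 24 2031 + 22 days = Jan 15 2032.

Jan 15 2032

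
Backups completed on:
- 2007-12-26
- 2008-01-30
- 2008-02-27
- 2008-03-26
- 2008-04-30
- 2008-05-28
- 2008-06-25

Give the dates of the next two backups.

These are Wednesdays with 35, 28, 28, 35, 28, 28-day gaps.
Each is the final Wednesday of its month — 2008-01-30 is past the 28th, so '4th Wednesday' doesn't fit.
July 2008 ends with Wednesday 2008-07-30.
Last Wednesday of August 2008: 2008-08-27.

2008-07-30, 2008-08-27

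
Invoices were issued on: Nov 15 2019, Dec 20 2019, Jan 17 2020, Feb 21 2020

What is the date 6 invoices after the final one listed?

All dates are Fridays, 35, 28, 35 days apart.
Specifically, the 3rd Friday of each month.
3rd Friday of March 2020: Mar 20 2020.
April 2020 — 3rd Friday is Apr 17 2020.
May 2020 — 3rd Friday is May 15 2020.
3rd Friday of June 2020: Jun 19 2020.
3rd Friday of July 2020: Jul 17 2020.
August 2020 — 3rd Friday is Aug 21 2020.

Aug 21 2020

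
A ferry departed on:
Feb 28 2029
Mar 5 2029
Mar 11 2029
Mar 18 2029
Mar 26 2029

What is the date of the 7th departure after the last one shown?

Jun 18 2029

Intervals are 5, 6, 7, 8 days — an arithmetic progression with common difference 1.
Next gap: 9 days. Mar 26 2029 + 9 days = Apr 4 2029.
Next gap: 10 days. Apr 4 2029 + 10 days = Apr 14 2029.
Next gap: 11 days. Apr 14 2029 + 11 days = Apr 25 2029.
Next gap: 12 days. Apr 25 2029 + 12 days = May 7 2029.
Next gap: 13 days. May 7 2029 + 13 days = May 20 2029.
Next gap: 14 days. May 20 2029 + 14 days = Jun 3 2029.
Next gap: 15 days. Jun 3 2029 + 15 days = Jun 18 2029.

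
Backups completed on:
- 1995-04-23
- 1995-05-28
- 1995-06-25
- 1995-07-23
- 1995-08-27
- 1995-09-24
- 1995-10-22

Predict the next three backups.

All dates are Sundays, 35, 28, 28, 35, 28, 28 days apart.
Specifically, the 4th Sunday of each month.
November 1995 — 4th Sunday is 1995-11-26.
December 1995 — 4th Sunday is 1995-12-24.
4th Sunday of January 1996: 1996-01-28.

1995-11-26, 1995-12-24, 1996-01-28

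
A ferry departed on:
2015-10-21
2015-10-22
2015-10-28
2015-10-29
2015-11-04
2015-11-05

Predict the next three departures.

2015-11-11, 2015-11-12, 2015-11-18

Every event lands on a Wednesday or Thursday (gaps cycle 1, 6, 1, 6, 1).
So the schedule is: every Wednesday and Thursday.
The following Wednesday is 2015-11-11.
The following Thursday is 2015-11-12.
The following Wednesday is 2015-11-18.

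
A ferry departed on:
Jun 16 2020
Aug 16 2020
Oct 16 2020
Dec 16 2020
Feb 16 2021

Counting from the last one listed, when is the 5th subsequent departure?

The day-of-month is always 16 (61, 61, 61, 62 days between events).
So this recurs on the 16th of every 2 months.
April 2021: Apr 16 2021.
June 2021: Jun 16 2021.
Next: August 2021 → Aug 16 2021.
October 2021: Oct 16 2021.
Next: December 2021 → Dec 16 2021.

Dec 16 2021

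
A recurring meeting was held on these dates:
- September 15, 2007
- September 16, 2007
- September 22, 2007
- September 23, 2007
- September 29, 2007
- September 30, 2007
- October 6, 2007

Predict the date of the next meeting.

The gap pattern 1, 6, 1, 6, 1, 6 repeats every 2 events.
These are the Saturdays and Sundays of each week.
The following Sunday is October 7, 2007.

October 7, 2007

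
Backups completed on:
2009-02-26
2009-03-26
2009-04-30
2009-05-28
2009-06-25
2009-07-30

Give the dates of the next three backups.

All Thursdays; the gaps (28, 35, 28, 28, 35) vary with month length.
This is the last Thursday of each month.
August 2009 ends with Thursday 2009-08-27.
Last Thursday of September 2009: 2009-09-24.
Last Thursday of October 2009: 2009-10-29.

2009-08-27, 2009-09-24, 2009-10-29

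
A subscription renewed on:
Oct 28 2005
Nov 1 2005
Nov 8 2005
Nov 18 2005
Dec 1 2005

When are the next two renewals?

Intervals are 4, 7, 10, 13 days — an arithmetic progression with common difference 3.
Next gap: 16 days. Dec 1 2005 + 16 days = Dec 17 2005.
Next gap: 19 days. Dec 17 2005 + 19 days = Jan 5 2006.

Dec 17 2005, Jan 5 2006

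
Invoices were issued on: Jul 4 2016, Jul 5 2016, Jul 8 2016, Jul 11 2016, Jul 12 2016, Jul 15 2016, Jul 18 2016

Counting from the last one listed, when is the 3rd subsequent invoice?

Jul 25 2016

Every event lands on a Monday or Tuesday or Friday (gaps cycle 1, 3, 3, 1, 3, 3).
So the schedule is: every Monday, Tuesday and Friday.
The following Tuesday is Jul 19 2016.
The following Friday is Jul 22 2016.
Next Monday: Jul 25 2016.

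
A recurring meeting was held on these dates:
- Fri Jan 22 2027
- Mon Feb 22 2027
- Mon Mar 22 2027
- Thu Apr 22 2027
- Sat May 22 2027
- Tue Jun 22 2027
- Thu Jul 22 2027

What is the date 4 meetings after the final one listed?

Gaps: 31, 28, 31, 30, 31, 30 days — not constant. Every event is on the 22nd of the month.
Pattern: the 22nd of each month.
Next: August 2027 → Sun Aug 22 2027.
September 2027: Wed Sep 22 2027.
Next: October 2027 → Fri Oct 22 2027.
Next: November 2027 → Mon Nov 22 2027.

Mon Nov 22 2027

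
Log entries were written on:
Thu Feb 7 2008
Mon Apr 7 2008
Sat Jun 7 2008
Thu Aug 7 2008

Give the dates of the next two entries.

Each date is the 7th; the gaps (60, 61, 61) track the month lengths.
The rule is the 7th of every 2 months.
Next: October 2008 → Tue Oct 7 2008.
Next: December 2008 → Sun Dec 7 2008.

Tue Oct 7 2008, Sun Dec 7 2008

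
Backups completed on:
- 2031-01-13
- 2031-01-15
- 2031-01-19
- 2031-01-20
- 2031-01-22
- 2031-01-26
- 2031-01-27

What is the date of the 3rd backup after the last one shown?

2031-02-03

The gap pattern 2, 4, 1, 2, 4, 1 repeats every 3 events.
These are the Mondays, Wednesdays and Sundays of each week.
Next Wednesday: 2031-01-29.
Next Sunday: 2031-02-02.
The following Monday is 2031-02-03.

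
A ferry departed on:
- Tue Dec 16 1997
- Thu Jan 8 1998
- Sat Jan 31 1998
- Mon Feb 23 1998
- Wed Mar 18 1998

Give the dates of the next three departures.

Fri Apr 10 1998, Sun May 3 1998, Tue May 26 1998

Gaps between consecutive events: 23, 23, 23, 23 days — a constant 23-day interval.
Wed Mar 18 1998 + 23 days = Fri Apr 10 1998.
Fri Apr 10 1998 + 23 days = Sun May 3 1998.
Sun May 3 1998 + 23 days = Tue May 26 1998.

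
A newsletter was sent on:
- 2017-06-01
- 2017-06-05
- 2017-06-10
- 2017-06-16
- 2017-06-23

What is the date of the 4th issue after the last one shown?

2017-07-31

Gaps: 4, 5, 6, 7 days — each gap is 1 larger than the previous one.
Next gap: 8 days. 2017-06-23 + 8 days = 2017-07-01.
Next gap: 9 days. 2017-07-01 + 9 days = 2017-07-10.
Next gap: 10 days. 2017-07-10 + 10 days = 2017-07-20.
Next gap: 11 days. 2017-07-20 + 11 days = 2017-07-31.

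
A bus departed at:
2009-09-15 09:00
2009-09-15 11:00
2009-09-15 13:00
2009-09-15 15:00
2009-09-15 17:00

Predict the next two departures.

2009-09-15 19:00, 2009-09-15 21:00

Gaps: 2, 2, 2, 2 hours — each event is 2 hours after the previous one.
2009-09-15 17:00 + 2 h = 2009-09-15 19:00.
2009-09-15 19:00 + 2 h = 2009-09-15 21:00.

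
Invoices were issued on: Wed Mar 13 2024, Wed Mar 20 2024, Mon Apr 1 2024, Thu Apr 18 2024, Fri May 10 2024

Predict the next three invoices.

Gaps: 7, 12, 17, 22 days — each gap is 5 larger than the previous one.
Next gap: 27 days. Fri May 10 2024 + 27 days = Thu Jun 6 2024.
Next gap: 32 days. Thu Jun 6 2024 + 32 days = Mon Jul 8 2024.
Next gap: 37 days. Mon Jul 8 2024 + 37 days = Wed Aug 14 2024.

Thu Jun 6 2024, Mon Jul 8 2024, Wed Aug 14 2024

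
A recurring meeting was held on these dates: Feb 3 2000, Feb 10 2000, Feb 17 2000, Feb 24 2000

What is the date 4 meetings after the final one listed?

Mar 23 2000

Gaps between consecutive events: 7, 7, 7 days — a constant 7-day interval.
Feb 24 2000 + 7 days = Mar 2 2000.
Mar 2 2000 + 7 days = Mar 9 2000.
Mar 9 2000 + 7 days = Mar 16 2000.
Mar 16 2000 + 7 days = Mar 23 2000.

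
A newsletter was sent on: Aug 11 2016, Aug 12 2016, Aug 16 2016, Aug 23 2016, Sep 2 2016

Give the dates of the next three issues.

Sep 15 2016, Oct 1 2016, Oct 20 2016

The spacing grows by 3 each time: 1, 4, 7, 10 days.
Next gap: 13 days. Sep 2 2016 + 13 days = Sep 15 2016.
Next gap: 16 days. Sep 15 2016 + 16 days = Oct 1 2016.
Next gap: 19 days. Oct 1 2016 + 19 days = Oct 20 2016.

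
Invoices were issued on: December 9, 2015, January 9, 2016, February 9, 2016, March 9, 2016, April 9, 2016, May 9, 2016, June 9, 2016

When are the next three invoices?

July 9, 2016; August 9, 2016; September 9, 2016

Gaps: 31, 31, 29, 31, 30, 31 days — not constant. Every event is on the 9th of the month.
Pattern: the 9th of each month.
July 2016: July 9, 2016.
August 2016: August 9, 2016.
Next: September 2016 → September 9, 2016.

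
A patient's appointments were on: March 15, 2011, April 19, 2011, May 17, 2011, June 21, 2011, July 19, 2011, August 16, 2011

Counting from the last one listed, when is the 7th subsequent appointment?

These are Tuesdays at 28- or 35-day spacing (35, 28, 35, 28, 28).
The pattern: 3rd Tuesday of the month.
3rd Tuesday of September 2011: September 20, 2011.
October 2011 — 3rd Tuesday is October 18, 2011.
3rd Tuesday of November 2011: November 15, 2011.
December 2011 — 3rd Tuesday is December 20, 2011.
January 2012 — 3rd Tuesday is January 17, 2012.
3rd Tuesday of February 2012: February 21, 2012.
3rd Tuesday of March 2012: March 20, 2012.

March 20, 2012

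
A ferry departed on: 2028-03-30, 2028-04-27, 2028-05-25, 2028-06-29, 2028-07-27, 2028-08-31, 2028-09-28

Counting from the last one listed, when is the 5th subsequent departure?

2029-02-22

These are Thursdays with 28, 28, 35, 28, 35, 28-day gaps.
Each is the final Thursday of its month — 2028-03-30 is past the 28th, so '4th Thursday' doesn't fit.
October 2028 ends with Thursday 2028-10-26.
Last Thursday of November 2028: 2028-11-30.
December 2028 ends with Thursday 2028-12-28.
Last Thursday of January 2029: 2029-01-25.
Last Thursday of February 2029: 2029-02-22.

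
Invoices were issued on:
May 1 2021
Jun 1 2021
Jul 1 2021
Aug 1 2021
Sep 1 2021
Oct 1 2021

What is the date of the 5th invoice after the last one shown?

Gaps: 31, 30, 31, 31, 30 days — not constant. Every event is on the 1st of the month.
Pattern: the 1st of each month.
Next: November 2021 → Nov 1 2021.
December 2021: Dec 1 2021.
Next: January 2022 → Jan 1 2022.
February 2022: Feb 1 2022.
March 2022: Mar 1 2022.

Mar 1 2022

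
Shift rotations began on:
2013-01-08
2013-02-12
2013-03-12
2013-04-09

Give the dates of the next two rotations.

All dates are Tuesdays, 35, 28, 28 days apart.
Specifically, the 2nd Tuesday of each month.
May 2013 — 2nd Tuesday is 2013-05-14.
June 2013 — 2nd Tuesday is 2013-06-11.

2013-05-14, 2013-06-11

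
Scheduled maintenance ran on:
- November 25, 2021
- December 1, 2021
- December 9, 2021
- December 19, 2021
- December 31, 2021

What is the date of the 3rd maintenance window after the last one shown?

February 17, 2022

Intervals are 6, 8, 10, 12 days — an arithmetic progression with common difference 2.
Next gap: 14 days. December 31, 2021 + 14 days = January 14, 2022.
Next gap: 16 days. January 14, 2022 + 16 days = January 30, 2022.
Next gap: 18 days. January 30, 2022 + 18 days = February 17, 2022.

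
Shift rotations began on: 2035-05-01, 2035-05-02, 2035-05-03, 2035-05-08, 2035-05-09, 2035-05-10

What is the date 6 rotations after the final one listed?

2035-05-24

The gap pattern 1, 1, 5, 1, 1 repeats every 3 events.
These are the Tuesdays, Wednesdays and Thursdays of each week.
The following Tuesday is 2035-05-15.
The following Wednesday is 2035-05-16.
Next Thursday: 2035-05-17.
Next Tuesday: 2035-05-22.
Next Wednesday: 2035-05-23.
Next Thursday: 2035-05-24.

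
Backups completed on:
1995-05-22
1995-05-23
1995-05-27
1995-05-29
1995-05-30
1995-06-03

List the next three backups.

1995-06-05, 1995-06-06, 1995-06-10

Every event lands on a Monday or Tuesday or Saturday (gaps cycle 1, 4, 2, 1, 4).
So the schedule is: every Monday, Tuesday and Saturday.
The following Monday is 1995-06-05.
Next Tuesday: 1995-06-06.
Next Saturday: 1995-06-10.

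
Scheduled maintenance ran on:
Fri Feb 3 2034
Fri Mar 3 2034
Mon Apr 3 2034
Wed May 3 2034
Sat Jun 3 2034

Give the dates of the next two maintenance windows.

Each date is the 3rd; the gaps (28, 31, 30, 31) track the month lengths.
The rule is the 3rd of each month.
July 2034: Mon Jul 3 2034.
Next: August 2034 → Thu Aug 3 2034.

Mon Jul 3 2034, Thu Aug 3 2034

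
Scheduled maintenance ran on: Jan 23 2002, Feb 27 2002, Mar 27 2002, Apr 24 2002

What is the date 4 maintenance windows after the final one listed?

Gaps: 35, 28, 28 days — a mix of 28 and 35. Every date is a Wednesday.
Each is the 4th Wednesday of its month.
May 2002 — 4th Wednesday is May 22 2002.
4th Wednesday of June 2002: Jun 26 2002.
July 2002 — 4th Wednesday is Jul 24 2002.
August 2002 — 4th Wednesday is Aug 28 2002.

Aug 28 2002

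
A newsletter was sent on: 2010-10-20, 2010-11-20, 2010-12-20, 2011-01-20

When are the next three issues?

Gaps: 31, 30, 31 days — not constant. Every event is on the 20th of the month.
Pattern: the 20th of each month.
Next: February 2011 → 2011-02-20.
Next: March 2011 → 2011-03-20.
Next: April 2011 → 2011-04-20.

2011-02-20, 2011-03-20, 2011-04-20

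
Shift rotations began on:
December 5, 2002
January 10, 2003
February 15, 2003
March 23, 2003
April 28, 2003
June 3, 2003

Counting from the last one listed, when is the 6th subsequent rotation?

The spacing is 36, 36, 36, 36, 36 days — always 36 days.
June 3, 2003 + 36 days = July 9, 2003.
July 9, 2003 + 36 days = August 14, 2003.
August 14, 2003 + 36 days = September 19, 2003.
September 19, 2003 + 36 days = October 25, 2003.
October 25, 2003 + 36 days = November 30, 2003.
November 30, 2003 + 36 days = January 5, 2004.

January 5, 2004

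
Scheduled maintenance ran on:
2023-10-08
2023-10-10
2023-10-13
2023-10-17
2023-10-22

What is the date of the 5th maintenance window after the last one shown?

Intervals are 2, 3, 4, 5 days — an arithmetic progression with common difference 1.
Next gap: 6 days. 2023-10-22 + 6 days = 2023-10-28.
Next gap: 7 days. 2023-10-28 + 7 days = 2023-11-04.
Next gap: 8 days. 2023-11-04 + 8 days = 2023-11-12.
Next gap: 9 days. 2023-11-12 + 9 days = 2023-11-21.
Next gap: 10 days. 2023-11-21 + 10 days = 2023-12-01.

2023-12-01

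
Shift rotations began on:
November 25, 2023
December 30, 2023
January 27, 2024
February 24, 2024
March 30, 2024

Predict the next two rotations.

April 27, 2024; May 25, 2024

Every date is a Saturday; gaps 35, 28, 28, 35 days.
Each is the last Saturday of its month (at least one falls on the 29th or later, ruling out '4th Saturday').
Last Saturday of April 2024: April 27, 2024.
Last Saturday of May 2024: May 25, 2024.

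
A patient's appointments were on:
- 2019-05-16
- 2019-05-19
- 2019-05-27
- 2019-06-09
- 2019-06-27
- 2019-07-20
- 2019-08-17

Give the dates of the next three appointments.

2019-09-19, 2019-10-27, 2019-12-09

Gaps: 3, 8, 13, 18, 23, 28 days — each gap is 5 larger than the previous one.
Next gap: 33 days. 2019-08-17 + 33 days = 2019-09-19.
Next gap: 38 days. 2019-09-19 + 38 days = 2019-10-27.
Next gap: 43 days. 2019-10-27 + 43 days = 2019-12-09.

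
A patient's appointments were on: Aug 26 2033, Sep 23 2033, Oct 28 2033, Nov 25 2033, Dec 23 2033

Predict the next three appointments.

Jan 27 2034, Feb 24 2034, Mar 24 2034

All dates are Fridays, 28, 35, 28, 28 days apart.
Specifically, the 4th Friday of each month.
January 2034 — 4th Friday is Jan 27 2034.
February 2034 — 4th Friday is Feb 24 2034.
4th Friday of March 2034: Mar 24 2034.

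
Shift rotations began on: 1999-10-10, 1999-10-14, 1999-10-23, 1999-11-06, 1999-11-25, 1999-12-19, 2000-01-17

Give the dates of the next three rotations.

2000-02-20, 2000-03-30, 2000-05-13

Gaps: 4, 9, 14, 19, 24, 29 days — each gap is 5 larger than the previous one.
Next gap: 34 days. 2000-01-17 + 34 days = 2000-02-20.
Next gap: 39 days. 2000-02-20 + 39 days = 2000-03-30.
Next gap: 44 days. 2000-03-30 + 44 days = 2000-05-13.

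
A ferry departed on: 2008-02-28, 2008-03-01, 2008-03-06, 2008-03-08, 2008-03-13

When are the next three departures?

2008-03-15, 2008-03-20, 2008-03-22

The gap pattern 2, 5, 2, 5 repeats every 2 events.
These are the Thursdays and Saturdays of each week.
The following Saturday is 2008-03-15.
The following Thursday is 2008-03-20.
Next Saturday: 2008-03-22.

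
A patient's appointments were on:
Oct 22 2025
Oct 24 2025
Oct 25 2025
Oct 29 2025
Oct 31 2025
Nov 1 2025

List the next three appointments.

Nov 5 2025, Nov 7 2025, Nov 8 2025

Gaps: 2, 1, 4, 2, 1 days — not constant, but cyclic with period 3.
The events fall on every Wednesday, Friday and Saturday.
Next Wednesday: Nov 5 2025.
The following Friday is Nov 7 2025.
The following Saturday is Nov 8 2025.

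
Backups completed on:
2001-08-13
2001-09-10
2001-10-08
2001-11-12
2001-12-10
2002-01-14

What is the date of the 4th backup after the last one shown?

2002-05-13

Gaps: 28, 28, 35, 28, 35 days — a mix of 28 and 35. Every date is a Monday.
Each is the 2nd Monday of its month.
February 2002 — 2nd Monday is 2002-02-11.
March 2002 — 2nd Monday is 2002-03-11.
2nd Monday of April 2002: 2002-04-08.
May 2002 — 2nd Monday is 2002-05-13.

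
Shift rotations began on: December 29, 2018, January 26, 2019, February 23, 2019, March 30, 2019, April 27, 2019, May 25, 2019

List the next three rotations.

June 29, 2019; July 27, 2019; August 31, 2019

These are Saturdays with 28, 28, 35, 28, 28-day gaps.
Each is the final Saturday of its month — December 29, 2018 is past the 28th, so '4th Saturday' doesn't fit.
Last Saturday of June 2019: June 29, 2019.
Last Saturday of July 2019: July 27, 2019.
August 2019 ends with Saturday August 31, 2019.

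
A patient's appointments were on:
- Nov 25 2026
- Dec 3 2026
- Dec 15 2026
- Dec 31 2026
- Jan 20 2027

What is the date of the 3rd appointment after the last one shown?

Apr 14 2027

Gaps: 8, 12, 16, 20 days — each gap is 4 larger than the previous one.
Next gap: 24 days. Jan 20 2027 + 24 days = Feb 13 2027.
Next gap: 28 days. Feb 13 2027 + 28 days = Mar 13 2027.
Next gap: 32 days. Mar 13 2027 + 32 days = Apr 14 2027.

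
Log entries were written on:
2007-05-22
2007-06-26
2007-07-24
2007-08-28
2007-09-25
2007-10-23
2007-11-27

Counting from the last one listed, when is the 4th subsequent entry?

All dates are Tuesdays, 35, 28, 35, 28, 28, 35 days apart.
Specifically, the 4th Tuesday of each month.
December 2007 — 4th Tuesday is 2007-12-25.
January 2008 — 4th Tuesday is 2008-01-22.
4th Tuesday of February 2008: 2008-02-26.
4th Tuesday of March 2008: 2008-03-25.

2008-03-25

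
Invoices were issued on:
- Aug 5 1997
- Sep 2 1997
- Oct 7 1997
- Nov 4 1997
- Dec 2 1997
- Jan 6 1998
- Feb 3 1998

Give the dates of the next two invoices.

These are Tuesdays at 28- or 35-day spacing (28, 35, 28, 28, 35, 28).
The pattern: 1st Tuesday of the month.
March 1998 — 1st Tuesday is Mar 3 1998.
April 1998 — 1st Tuesday is Apr 7 1998.

Mar 3 1998, Apr 7 1998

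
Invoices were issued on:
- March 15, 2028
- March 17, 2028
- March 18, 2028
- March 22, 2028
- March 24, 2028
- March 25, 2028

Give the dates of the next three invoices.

Gaps: 2, 1, 4, 2, 1 days — not constant, but cyclic with period 3.
The events fall on every Wednesday, Friday and Saturday.
The following Wednesday is March 29, 2028.
The following Friday is March 31, 2028.
The following Saturday is April 1, 2028.

March 29, 2028; March 31, 2028; April 1, 2028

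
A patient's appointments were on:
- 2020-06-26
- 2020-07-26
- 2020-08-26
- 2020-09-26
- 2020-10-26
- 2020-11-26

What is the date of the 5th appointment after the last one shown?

Each date is the 26th; the gaps (30, 31, 31, 30, 31) track the month lengths.
The rule is the 26th of each month.
December 2020: 2020-12-26.
January 2021: 2021-01-26.
February 2021: 2021-02-26.
March 2021: 2021-03-26.
Next: April 2021 → 2021-04-26.

2021-04-26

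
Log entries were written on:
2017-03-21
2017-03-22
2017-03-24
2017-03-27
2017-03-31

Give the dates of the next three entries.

Intervals are 1, 2, 3, 4 days — an arithmetic progression with common difference 1.
Next gap: 5 days. 2017-03-31 + 5 days = 2017-04-05.
Next gap: 6 days. 2017-04-05 + 6 days = 2017-04-11.
Next gap: 7 days. 2017-04-11 + 7 days = 2017-04-18.

2017-04-05, 2017-04-11, 2017-04-18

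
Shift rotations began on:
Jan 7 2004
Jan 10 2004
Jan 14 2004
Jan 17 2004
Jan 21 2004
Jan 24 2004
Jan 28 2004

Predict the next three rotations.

Jan 31 2004, Feb 4 2004, Feb 7 2004

Gaps: 3, 4, 3, 4, 3, 4 days — not constant, but cyclic with period 2.
The events fall on every Wednesday and Saturday.
The following Saturday is Jan 31 2004.
The following Wednesday is Feb 4 2004.
The following Saturday is Feb 7 2004.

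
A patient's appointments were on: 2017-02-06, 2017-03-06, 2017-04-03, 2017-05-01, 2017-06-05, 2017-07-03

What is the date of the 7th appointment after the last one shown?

These are Mondays at 28- or 35-day spacing (28, 28, 28, 35, 28).
The pattern: 1st Monday of the month.
1st Monday of August 2017: 2017-08-07.
September 2017 — 1st Monday is 2017-09-04.
1st Monday of October 2017: 2017-10-02.
November 2017 — 1st Monday is 2017-11-06.
1st Monday of December 2017: 2017-12-04.
January 2018 — 1st Monday is 2018-01-01.
February 2018 — 1st Monday is 2018-02-05.

2018-02-05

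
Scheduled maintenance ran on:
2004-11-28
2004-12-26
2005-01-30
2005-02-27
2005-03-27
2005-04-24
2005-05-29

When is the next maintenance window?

All Sundays; the gaps (28, 35, 28, 28, 28, 35) vary with month length.
This is the last Sunday of each month.
Last Sunday of June 2005: 2005-06-26.

2005-06-26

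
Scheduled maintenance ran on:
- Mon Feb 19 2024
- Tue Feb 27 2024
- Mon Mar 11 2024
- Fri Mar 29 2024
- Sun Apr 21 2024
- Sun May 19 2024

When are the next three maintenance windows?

Fri Jun 21 2024, Mon Jul 29 2024, Tue Sep 10 2024

Intervals are 8, 13, 18, 23, 28 days — an arithmetic progression with common difference 5.
Next gap: 33 days. Sun May 19 2024 + 33 days = Fri Jun 21 2024.
Next gap: 38 days. Fri Jun 21 2024 + 38 days = Mon Jul 29 2024.
Next gap: 43 days. Mon Jul 29 2024 + 43 days = Tue Sep 10 2024.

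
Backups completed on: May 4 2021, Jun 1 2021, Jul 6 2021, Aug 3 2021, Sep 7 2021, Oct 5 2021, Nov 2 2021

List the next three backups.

Gaps: 28, 35, 28, 35, 28, 28 days — a mix of 28 and 35. Every date is a Tuesday.
Each is the 1st Tuesday of its month.
1st Tuesday of December 2021: Dec 7 2021.
1st Tuesday of January 2022: Jan 4 2022.
February 2022 — 1st Tuesday is Feb 1 2022.

Dec 7 2021, Jan 4 2022, Feb 1 2022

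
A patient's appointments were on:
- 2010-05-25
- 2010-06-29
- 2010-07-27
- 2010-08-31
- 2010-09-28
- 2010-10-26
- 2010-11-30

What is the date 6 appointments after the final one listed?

2011-05-31

All Tuesdays; the gaps (35, 28, 35, 28, 28, 35) vary with month length.
This is the last Tuesday of each month.
December 2010 ends with Tuesday 2010-12-28.
January 2011 ends with Tuesday 2011-01-25.
Last Tuesday of February 2011: 2011-02-22.
Last Tuesday of March 2011: 2011-03-29.
Last Tuesday of April 2011: 2011-04-26.
May 2011 ends with Tuesday 2011-05-31.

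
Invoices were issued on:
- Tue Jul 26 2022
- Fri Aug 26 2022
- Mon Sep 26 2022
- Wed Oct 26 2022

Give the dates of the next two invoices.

Sat Nov 26 2022, Mon Dec 26 2022

The day-of-month is always 26 (31, 31, 30 days between events).
So this recurs on the 26th of each month.
Next: November 2022 → Sat Nov 26 2022.
December 2022: Mon Dec 26 2022.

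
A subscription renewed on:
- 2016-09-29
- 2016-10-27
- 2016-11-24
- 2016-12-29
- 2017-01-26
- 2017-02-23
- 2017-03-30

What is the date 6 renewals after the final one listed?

2017-09-28

These are Thursdays with 28, 28, 35, 28, 28, 35-day gaps.
Each is the final Thursday of its month — 2016-09-29 is past the 28th, so '4th Thursday' doesn't fit.
Last Thursday of April 2017: 2017-04-27.
Last Thursday of May 2017: 2017-05-25.
Last Thursday of June 2017: 2017-06-29.
Last Thursday of July 2017: 2017-07-27.
August 2017 ends with Thursday 2017-08-31.
September 2017 ends with Thursday 2017-09-28.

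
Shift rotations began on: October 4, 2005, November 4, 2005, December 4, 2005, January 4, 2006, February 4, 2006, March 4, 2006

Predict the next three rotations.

Each date is the 4th; the gaps (31, 30, 31, 31, 28) track the month lengths.
The rule is the 4th of each month.
Next: April 2006 → April 4, 2006.
Next: May 2006 → May 4, 2006.
Next: June 2006 → June 4, 2006.

April 4, 2006; May 4, 2006; June 4, 2006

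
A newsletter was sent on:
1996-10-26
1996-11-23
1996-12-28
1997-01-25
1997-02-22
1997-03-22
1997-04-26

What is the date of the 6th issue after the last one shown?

All dates are Saturdays, 28, 35, 28, 28, 28, 35 days apart.
Specifically, the 4th Saturday of each month.
May 1997 — 4th Saturday is 1997-05-24.
4th Saturday of June 1997: 1997-06-28.
July 1997 — 4th Saturday is 1997-07-26.
4th Saturday of August 1997: 1997-08-23.
4th Saturday of September 1997: 1997-09-27.
4th Saturday of October 1997: 1997-10-25.

1997-10-25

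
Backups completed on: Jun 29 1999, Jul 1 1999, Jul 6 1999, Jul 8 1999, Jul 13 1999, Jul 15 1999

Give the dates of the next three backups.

The gap pattern 2, 5, 2, 5, 2 repeats every 2 events.
These are the Tuesdays and Thursdays of each week.
Next Tuesday: Jul 20 1999.
Next Thursday: Jul 22 1999.
Next Tuesday: Jul 27 1999.

Jul 20 1999, Jul 22 1999, Jul 27 1999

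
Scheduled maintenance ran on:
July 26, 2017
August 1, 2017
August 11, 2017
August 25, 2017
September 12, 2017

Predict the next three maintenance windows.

Gaps: 6, 10, 14, 18 days — each gap is 4 larger than the previous one.
Next gap: 22 days. September 12, 2017 + 22 days = October 4, 2017.
Next gap: 26 days. October 4, 2017 + 26 days = October 30, 2017.
Next gap: 30 days. October 30, 2017 + 30 days = November 29, 2017.

October 4, 2017; October 30, 2017; November 29, 2017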